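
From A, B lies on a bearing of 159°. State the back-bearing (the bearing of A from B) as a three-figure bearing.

339°

Back-bearing = 159° + 180° = 339°.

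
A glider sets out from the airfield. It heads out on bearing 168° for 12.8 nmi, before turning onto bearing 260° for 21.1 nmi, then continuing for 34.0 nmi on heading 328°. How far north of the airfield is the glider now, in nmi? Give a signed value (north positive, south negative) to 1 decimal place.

12.6 nmi

Leg 1 (168°, 12.8 nmi): east 12.8 sin 168° = 2.66, north 12.8 cos 168° = -12.52
Leg 2 (260°, 21.1 nmi): east 21.1 sin 260° = -20.78, north 21.1 cos 260° = -3.66
Leg 3 (328°, 34.0 nmi): east 34.0 sin 328° = -18.02, north 34.0 cos 328° = 28.83
Net north component: 12.65 nmi.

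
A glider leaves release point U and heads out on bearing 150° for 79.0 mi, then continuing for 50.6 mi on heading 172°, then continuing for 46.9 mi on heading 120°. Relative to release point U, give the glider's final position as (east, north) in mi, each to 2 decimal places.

(87.16, -141.97)

Leg 1 (150°, 79.0 mi): east 79.0 sin 150° = 39.50, north 79.0 cos 150° = -68.42
Leg 2 (172°, 50.6 mi): east 50.6 sin 172° = 7.04, north 50.6 cos 172° = -50.11
Leg 3 (120°, 46.9 mi): east 46.9 sin 120° = 40.62, north 46.9 cos 120° = -23.45
Summing: 87.16 mi east, -141.97 mi north → (87.16, -141.97).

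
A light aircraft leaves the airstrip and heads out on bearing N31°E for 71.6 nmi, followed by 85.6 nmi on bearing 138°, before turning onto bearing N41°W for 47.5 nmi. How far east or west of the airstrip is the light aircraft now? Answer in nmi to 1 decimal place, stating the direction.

63.0 nmi east

Leg 1 (N31°E, 71.6 nmi): east 71.6 sin 31° = 36.88, north 71.6 cos 31° = 61.37
Leg 2 (138°, 85.6 nmi): east 85.6 sin 138° = 57.28, north 85.6 cos 138° = -63.61
Leg 3 (N41°W, 47.5 nmi): east 47.5 sin 319° = -31.16, north 47.5 cos 319° = 35.85
Net east component: 62.99 nmi.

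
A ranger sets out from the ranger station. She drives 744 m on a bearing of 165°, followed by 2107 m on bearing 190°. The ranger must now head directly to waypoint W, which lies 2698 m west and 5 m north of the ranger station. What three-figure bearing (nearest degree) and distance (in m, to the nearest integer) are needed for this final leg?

318°, 3769 m

Leg 1 (165°, 744 m): east 744 sin 165° = 192.56, north 744 cos 165° = -718.65
Leg 2 (190°, 2107 m): east 2107 sin 190° = -365.88, north 2107 cos 190° = -2074.99
Current position: (-173.32, -2793.64). Target: (-2698, 5). Remaining: Δeast = -2524.68, Δnorth = 2798.64.
Bearing = atan2(-2524.68, 2798.64) mod 360° = 317.95°; distance = √((-2524.68)² + (2798.64)²) = 3769.139 m.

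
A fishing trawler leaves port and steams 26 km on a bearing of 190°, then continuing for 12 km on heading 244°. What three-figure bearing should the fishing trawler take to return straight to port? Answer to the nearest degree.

Leg 1 (190°, 26 km): east 26 sin 190° = -4.51, north 26 cos 190° = -25.61
Leg 2 (244°, 12 km): east 12 sin 244° = -10.79, north 12 cos 244° = -5.26
Net displacement: -15.30 east, -30.87 north. Direction back to start is (15.30, 30.87): bearing = atan2(15.30, 30.87) mod 360° = 26.37° ≈ 026°.

026°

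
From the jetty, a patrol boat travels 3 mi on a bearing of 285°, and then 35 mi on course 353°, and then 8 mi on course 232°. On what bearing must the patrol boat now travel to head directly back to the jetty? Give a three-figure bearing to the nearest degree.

156°

Leg 1 (285°, 3 mi): east 3 sin 285° = -2.90, north 3 cos 285° = 0.78
Leg 2 (353°, 35 mi): east 35 sin 353° = -4.27, north 35 cos 353° = 34.74
Leg 3 (232°, 8 mi): east 8 sin 232° = -6.30, north 8 cos 232° = -4.93
Net displacement: -13.47 east, 30.59 north. Direction back to start is (13.47, -30.59): bearing = atan2(13.47, -30.59) mod 360° = 156.24° ≈ 156°.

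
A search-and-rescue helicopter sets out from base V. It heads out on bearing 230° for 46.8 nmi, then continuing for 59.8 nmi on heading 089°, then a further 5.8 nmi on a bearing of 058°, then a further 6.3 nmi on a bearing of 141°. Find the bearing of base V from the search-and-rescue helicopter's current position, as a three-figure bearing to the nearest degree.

Leg 1 (230°, 46.8 nmi): east 46.8 sin 230° = -35.85, north 46.8 cos 230° = -30.08
Leg 2 (089°, 59.8 nmi): east 59.8 sin 89° = 59.79, north 59.8 cos 89° = 1.04
Leg 3 (058°, 5.8 nmi): east 5.8 sin 58° = 4.92, north 5.8 cos 58° = 3.07
Leg 4 (141°, 6.3 nmi): east 6.3 sin 141° = 3.96, north 6.3 cos 141° = -4.90
Net displacement: 32.82 east, -30.86 north. Direction back to start is (-32.82, 30.86): bearing = atan2(-32.82, 30.86) mod 360° = 313.24° ≈ 313°.

313°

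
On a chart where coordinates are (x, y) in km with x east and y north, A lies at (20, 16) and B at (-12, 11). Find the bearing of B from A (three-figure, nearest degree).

261°

Δeast = -12 − 20 = -32.00; Δnorth = 11 − 16 = -5.00.
Bearing = atan2(Δeast, Δnorth) mod 360° = 261.12° ≈ 261°.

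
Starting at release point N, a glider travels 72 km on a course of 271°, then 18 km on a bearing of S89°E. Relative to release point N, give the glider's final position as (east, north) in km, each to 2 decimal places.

Leg 1 (271°, 72 km): east 72 sin 271° = -71.99, north 72 cos 271° = 1.26
Leg 2 (S89°E, 18 km): east 18 sin 91° = 18.00, north 18 cos 91° = -0.31
Summing: -53.99 km east, 0.94 km north → (-53.99, 0.94).

(-53.99, 0.94)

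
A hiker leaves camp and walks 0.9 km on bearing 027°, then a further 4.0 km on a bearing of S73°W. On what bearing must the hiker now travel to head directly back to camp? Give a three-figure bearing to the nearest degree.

084°

Leg 1 (027°, 0.9 km): east 0.9 sin 27° = 0.41, north 0.9 cos 27° = 0.80
Leg 2 (S73°W, 4.0 km): east 4.0 sin 253° = -3.83, north 4.0 cos 253° = -1.17
Net displacement: -3.42 east, -0.37 north. Direction back to start is (3.42, 0.37): bearing = atan2(3.42, 0.37) mod 360° = 83.86° ≈ 084°.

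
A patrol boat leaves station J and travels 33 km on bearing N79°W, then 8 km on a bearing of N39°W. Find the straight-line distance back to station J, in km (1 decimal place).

39.5 km

Leg 1 (N79°W, 33 km): east 33 sin 281° = -32.39, north 33 cos 281° = 6.30
Leg 2 (N39°W, 8 km): east 8 sin 321° = -5.03, north 8 cos 321° = 6.22
Net: -37.43 east, 12.51 north. Distance = √((-37.43)² + (12.51)²) = 39.465 km.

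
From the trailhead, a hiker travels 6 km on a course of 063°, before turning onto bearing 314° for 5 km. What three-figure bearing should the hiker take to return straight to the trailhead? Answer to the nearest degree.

196°

Leg 1 (063°, 6 km): east 6 sin 63° = 5.35, north 6 cos 63° = 2.72
Leg 2 (314°, 5 km): east 5 sin 314° = -3.60, north 5 cos 314° = 3.47
Net displacement: 1.75 east, 6.20 north. Direction back to start is (-1.75, -6.20): bearing = atan2(-1.75, -6.20) mod 360° = 195.76° ≈ 196°.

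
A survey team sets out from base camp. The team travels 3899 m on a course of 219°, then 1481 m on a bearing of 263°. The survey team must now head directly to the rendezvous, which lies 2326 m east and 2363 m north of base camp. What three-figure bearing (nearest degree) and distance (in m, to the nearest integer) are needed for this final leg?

Leg 1 (219°, 3899 m): east 3899 sin 219° = -2453.72, north 3899 cos 219° = -3030.09
Leg 2 (263°, 1481 m): east 1481 sin 263° = -1469.96, north 1481 cos 263° = -180.49
Current position: (-3923.68, -3210.58). Target: (2326, 2363). Remaining: Δeast = 6249.68, Δnorth = 5573.58.
Bearing = atan2(6249.68, 5573.58) mod 360° = 48.27°; distance = √((6249.68)² + (5573.58)²) = 8373.966 m.

048°, 8374 m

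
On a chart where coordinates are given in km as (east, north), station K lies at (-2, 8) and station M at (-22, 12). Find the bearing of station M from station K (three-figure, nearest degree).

281°

Δeast = -22 − -2 = -20.00; Δnorth = 12 − 8 = 4.00.
Bearing = atan2(Δeast, Δnorth) mod 360° = 281.31° ≈ 281°.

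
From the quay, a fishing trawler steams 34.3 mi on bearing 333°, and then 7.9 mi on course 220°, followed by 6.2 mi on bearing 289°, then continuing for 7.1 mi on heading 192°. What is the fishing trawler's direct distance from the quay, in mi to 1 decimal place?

Leg 1 (333°, 34.3 mi): east 34.3 sin 333° = -15.57, north 34.3 cos 333° = 30.56
Leg 2 (220°, 7.9 mi): east 7.9 sin 220° = -5.08, north 7.9 cos 220° = -6.05
Leg 3 (289°, 6.2 mi): east 6.2 sin 289° = -5.86, north 6.2 cos 289° = 2.02
Leg 4 (192°, 7.1 mi): east 7.1 sin 192° = -1.48, north 7.1 cos 192° = -6.94
Net: -27.99 east, 19.58 north. Distance = √((-27.99)² + (19.58)²) = 34.159 mi.

34.2 mi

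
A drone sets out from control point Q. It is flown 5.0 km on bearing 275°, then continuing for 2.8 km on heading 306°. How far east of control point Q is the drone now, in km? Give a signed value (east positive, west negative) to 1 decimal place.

-7.2 km

Leg 1 (275°, 5.0 km): east 5.0 sin 275° = -4.98, north 5.0 cos 275° = 0.44
Leg 2 (306°, 2.8 km): east 2.8 sin 306° = -2.27, north 2.8 cos 306° = 1.65
Net east component: -7.25 km.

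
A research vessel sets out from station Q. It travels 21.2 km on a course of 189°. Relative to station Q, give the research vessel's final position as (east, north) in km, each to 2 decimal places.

Leg 1 (189°, 21.2 km): east 21.2 sin 189° = -3.32, north 21.2 cos 189° = -20.94
Summing: -3.32 km east, -20.94 km north → (-3.32, -20.94).

(-3.32, -20.94)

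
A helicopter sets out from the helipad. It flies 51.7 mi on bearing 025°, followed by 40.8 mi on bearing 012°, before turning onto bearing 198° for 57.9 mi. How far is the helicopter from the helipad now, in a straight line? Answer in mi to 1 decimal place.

34.1 mi

Leg 1 (025°, 51.7 mi): east 51.7 sin 25° = 21.85, north 51.7 cos 25° = 46.86
Leg 2 (012°, 40.8 mi): east 40.8 sin 12° = 8.48, north 40.8 cos 12° = 39.91
Leg 3 (198°, 57.9 mi): east 57.9 sin 198° = -17.89, north 57.9 cos 198° = -55.07
Net: 12.44 east, 31.70 north. Distance = √((12.44)² + (31.70)²) = 34.052 mi.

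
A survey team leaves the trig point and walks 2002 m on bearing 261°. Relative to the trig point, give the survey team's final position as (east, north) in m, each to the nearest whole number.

Leg 1 (261°, 2002 m): east 2002 sin 261° = -1977.35, north 2002 cos 261° = -313.18
Summing: -1977.35 m east, -313.18 m north → (-1977, -313).

(-1977, -313)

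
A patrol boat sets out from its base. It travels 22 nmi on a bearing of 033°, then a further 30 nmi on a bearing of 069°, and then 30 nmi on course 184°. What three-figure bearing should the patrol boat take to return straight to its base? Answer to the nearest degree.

Leg 1 (033°, 22 nmi): east 22 sin 33° = 11.98, north 22 cos 33° = 18.45
Leg 2 (069°, 30 nmi): east 30 sin 69° = 28.01, north 30 cos 69° = 10.75
Leg 3 (184°, 30 nmi): east 30 sin 184° = -2.09, north 30 cos 184° = -29.93
Net displacement: 37.90 east, -0.73 north. Direction back to start is (-37.90, 0.73): bearing = atan2(-37.90, 0.73) mod 360° = 271.10° ≈ 271°.

271°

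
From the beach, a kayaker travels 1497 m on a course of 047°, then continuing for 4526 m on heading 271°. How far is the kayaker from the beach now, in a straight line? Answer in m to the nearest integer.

Leg 1 (047°, 1497 m): east 1497 sin 47° = 1094.84, north 1497 cos 47° = 1020.95
Leg 2 (271°, 4526 m): east 4526 sin 271° = -4525.31, north 4526 cos 271° = 78.99
Net: -3430.47 east, 1099.94 north. Distance = √((-3430.47)² + (1099.94)²) = 3602.502 m.

3603 m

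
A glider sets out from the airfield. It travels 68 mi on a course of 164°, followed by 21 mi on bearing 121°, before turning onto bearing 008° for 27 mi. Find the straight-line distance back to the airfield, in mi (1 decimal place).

Leg 1 (164°, 68 mi): east 68 sin 164° = 18.74, north 68 cos 164° = -65.37
Leg 2 (121°, 21 mi): east 21 sin 121° = 18.00, north 21 cos 121° = -10.82
Leg 3 (008°, 27 mi): east 27 sin 8° = 3.76, north 27 cos 8° = 26.74
Net: 40.50 east, -49.44 north. Distance = √((40.50)² + (-49.44)²) = 63.915 mi.

63.9 mi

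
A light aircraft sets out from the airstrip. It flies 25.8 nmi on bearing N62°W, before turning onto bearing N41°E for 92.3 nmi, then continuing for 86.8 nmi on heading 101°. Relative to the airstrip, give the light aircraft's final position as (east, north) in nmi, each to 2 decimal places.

(122.98, 65.21)

Leg 1 (N62°W, 25.8 nmi): east 25.8 sin 298° = -22.78, north 25.8 cos 298° = 12.11
Leg 2 (N41°E, 92.3 nmi): east 92.3 sin 41° = 60.55, north 92.3 cos 41° = 69.66
Leg 3 (101°, 86.8 nmi): east 86.8 sin 101° = 85.21, north 86.8 cos 101° = -16.56
Summing: 122.98 nmi east, 65.21 nmi north → (122.98, 65.21).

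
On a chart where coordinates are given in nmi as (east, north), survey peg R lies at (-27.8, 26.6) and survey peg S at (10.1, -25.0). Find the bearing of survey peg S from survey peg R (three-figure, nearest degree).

144°

Δeast = 10.1 − -27.8 = 37.90; Δnorth = -25.0 − 26.6 = -51.60.
Bearing = atan2(Δeast, Δnorth) mod 360° = 143.70° ≈ 144°.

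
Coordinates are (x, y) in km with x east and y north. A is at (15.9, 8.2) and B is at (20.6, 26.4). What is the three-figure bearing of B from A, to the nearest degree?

014°

Δeast = 20.6 − 15.9 = 4.70; Δnorth = 26.4 − 8.2 = 18.20.
Bearing = atan2(Δeast, Δnorth) mod 360° = 14.48° ≈ 014°.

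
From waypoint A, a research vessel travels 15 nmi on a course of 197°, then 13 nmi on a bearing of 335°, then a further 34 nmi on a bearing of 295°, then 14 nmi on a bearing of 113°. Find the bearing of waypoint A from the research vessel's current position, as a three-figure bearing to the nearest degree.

Leg 1 (197°, 15 nmi): east 15 sin 197° = -4.39, north 15 cos 197° = -14.34
Leg 2 (335°, 13 nmi): east 13 sin 335° = -5.49, north 13 cos 335° = 11.78
Leg 3 (295°, 34 nmi): east 34 sin 295° = -30.81, north 34 cos 295° = 14.37
Leg 4 (113°, 14 nmi): east 14 sin 113° = 12.89, north 14 cos 113° = -5.47
Net displacement: -27.81 east, 6.34 north. Direction back to start is (27.81, -6.34): bearing = atan2(27.81, -6.34) mod 360° = 102.84° ≈ 103°.

103°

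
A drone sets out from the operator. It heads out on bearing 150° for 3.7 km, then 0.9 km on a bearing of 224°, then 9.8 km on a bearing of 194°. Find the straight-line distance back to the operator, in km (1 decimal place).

Leg 1 (150°, 3.7 km): east 3.7 sin 150° = 1.85, north 3.7 cos 150° = -3.20
Leg 2 (224°, 0.9 km): east 0.9 sin 224° = -0.63, north 0.9 cos 224° = -0.65
Leg 3 (194°, 9.8 km): east 9.8 sin 194° = -2.37, north 9.8 cos 194° = -9.51
Net: -1.15 east, -13.36 north. Distance = √((-1.15)² + (-13.36)²) = 13.410 km.

13.4 km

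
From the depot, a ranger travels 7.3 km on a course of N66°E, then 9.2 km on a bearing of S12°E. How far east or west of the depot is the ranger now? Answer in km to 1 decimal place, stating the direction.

Leg 1 (N66°E, 7.3 km): east 7.3 sin 66° = 6.67, north 7.3 cos 66° = 2.97
Leg 2 (S12°E, 9.2 km): east 9.2 sin 168° = 1.91, north 9.2 cos 168° = -9.00
Net east component: 8.58 km.

8.6 km east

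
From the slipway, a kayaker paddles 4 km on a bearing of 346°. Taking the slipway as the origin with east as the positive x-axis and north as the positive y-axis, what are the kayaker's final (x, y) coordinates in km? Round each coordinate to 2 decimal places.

(-0.97, 3.88)

Leg 1 (346°, 4 km): east 4 sin 346° = -0.97, north 4 cos 346° = 3.88
Summing: -0.97 km east, 3.88 km north → (-0.97, 3.88).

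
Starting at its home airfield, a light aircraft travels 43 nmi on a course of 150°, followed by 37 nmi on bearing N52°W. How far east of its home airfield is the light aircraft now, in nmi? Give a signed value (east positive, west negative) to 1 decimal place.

-7.7 nmi

Leg 1 (150°, 43 nmi): east 43 sin 150° = 21.50, north 43 cos 150° = -37.24
Leg 2 (N52°W, 37 nmi): east 37 sin 308° = -29.16, north 37 cos 308° = 22.78
Net east component: -7.66 nmi.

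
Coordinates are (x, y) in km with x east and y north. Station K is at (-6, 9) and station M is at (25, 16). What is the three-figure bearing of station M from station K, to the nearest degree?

Δeast = 25 − -6 = 31.00; Δnorth = 16 − 9 = 7.00.
Bearing = atan2(Δeast, Δnorth) mod 360° = 77.28° ≈ 077°.

077°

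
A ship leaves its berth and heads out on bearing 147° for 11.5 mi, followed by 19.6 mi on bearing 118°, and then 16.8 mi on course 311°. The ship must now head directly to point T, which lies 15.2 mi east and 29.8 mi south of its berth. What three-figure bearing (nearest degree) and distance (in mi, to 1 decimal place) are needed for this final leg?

Leg 1 (147°, 11.5 mi): east 11.5 sin 147° = 6.26, north 11.5 cos 147° = -9.64
Leg 2 (118°, 19.6 mi): east 19.6 sin 118° = 17.31, north 19.6 cos 118° = -9.20
Leg 3 (311°, 16.8 mi): east 16.8 sin 311° = -12.68, north 16.8 cos 311° = 11.02
Current position: (10.89, -7.82). Target: (15.2, -29.8). Remaining: Δeast = 4.31, Δnorth = -21.98.
Bearing = atan2(4.31, -21.98) mod 360° = 168.90°; distance = √((4.31)² + (-21.98)²) = 22.394 mi.

169°, 22.4 mi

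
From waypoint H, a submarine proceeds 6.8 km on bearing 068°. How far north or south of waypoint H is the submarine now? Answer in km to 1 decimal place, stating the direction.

Leg 1 (068°, 6.8 km): east 6.8 sin 68° = 6.30, north 6.8 cos 68° = 2.55
Net north component: 2.55 km.

2.5 km north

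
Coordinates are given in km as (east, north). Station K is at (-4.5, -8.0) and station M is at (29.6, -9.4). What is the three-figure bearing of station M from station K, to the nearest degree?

092°

Δeast = 29.6 − -4.5 = 34.10; Δnorth = -9.4 − -8.0 = -1.40.
Bearing = atan2(Δeast, Δnorth) mod 360° = 92.35° ≈ 092°.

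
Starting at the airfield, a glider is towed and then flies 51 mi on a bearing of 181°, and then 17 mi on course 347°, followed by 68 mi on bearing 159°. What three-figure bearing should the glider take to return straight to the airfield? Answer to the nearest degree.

Leg 1 (181°, 51 mi): east 51 sin 181° = -0.89, north 51 cos 181° = -50.99
Leg 2 (347°, 17 mi): east 17 sin 347° = -3.82, north 17 cos 347° = 16.56
Leg 3 (159°, 68 mi): east 68 sin 159° = 24.37, north 68 cos 159° = -63.48
Net displacement: 19.65 east, -97.91 north. Direction back to start is (-19.65, 97.91): bearing = atan2(-19.65, 97.91) mod 360° = 348.65° ≈ 349°.

349°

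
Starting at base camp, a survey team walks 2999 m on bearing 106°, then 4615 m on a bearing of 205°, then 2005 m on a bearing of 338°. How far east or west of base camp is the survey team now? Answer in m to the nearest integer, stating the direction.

Leg 1 (106°, 2999 m): east 2999 sin 106° = 2882.82, north 2999 cos 106° = -826.64
Leg 2 (205°, 4615 m): east 4615 sin 205° = -1950.38, north 4615 cos 205° = -4182.61
Leg 3 (338°, 2005 m): east 2005 sin 338° = -751.09, north 2005 cos 338° = 1859.00
Net east component: 181.35 m.

181 m east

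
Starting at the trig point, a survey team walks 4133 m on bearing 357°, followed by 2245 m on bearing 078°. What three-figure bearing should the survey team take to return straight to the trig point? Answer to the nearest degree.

203°

Leg 1 (357°, 4133 m): east 4133 sin 357° = -216.30, north 4133 cos 357° = 4127.34
Leg 2 (078°, 2245 m): east 2245 sin 78° = 2195.94, north 2245 cos 78° = 466.76
Net displacement: 1979.64 east, 4594.10 north. Direction back to start is (-1979.64, -4594.10): bearing = atan2(-1979.64, -4594.10) mod 360° = 203.31° ≈ 203°.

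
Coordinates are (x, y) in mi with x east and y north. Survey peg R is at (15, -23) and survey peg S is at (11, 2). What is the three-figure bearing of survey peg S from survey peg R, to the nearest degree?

Δeast = 11 − 15 = -4.00; Δnorth = 2 − -23 = 25.00.
Bearing = atan2(Δeast, Δnorth) mod 360° = 350.91° ≈ 351°.

351°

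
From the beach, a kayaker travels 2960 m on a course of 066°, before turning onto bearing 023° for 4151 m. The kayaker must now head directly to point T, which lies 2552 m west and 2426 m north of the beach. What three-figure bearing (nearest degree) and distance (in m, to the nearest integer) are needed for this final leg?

Leg 1 (066°, 2960 m): east 2960 sin 66° = 2704.09, north 2960 cos 66° = 1203.94
Leg 2 (023°, 4151 m): east 4151 sin 23° = 1621.92, north 4151 cos 23° = 3821.02
Current position: (4326.02, 5024.96). Target: (-2552, 2426). Remaining: Δeast = -6878.02, Δnorth = -2598.96.
Bearing = atan2(-6878.02, -2598.96) mod 360° = 249.30°; distance = √((-6878.02)² + (-2598.96)²) = 7352.668 m.

249°, 7353 m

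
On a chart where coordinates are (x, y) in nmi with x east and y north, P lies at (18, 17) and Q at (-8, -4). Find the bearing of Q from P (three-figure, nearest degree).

231°

Δeast = -8 − 18 = -26.00; Δnorth = -4 − 17 = -21.00.
Bearing = atan2(Δeast, Δnorth) mod 360° = 231.07° ≈ 231°.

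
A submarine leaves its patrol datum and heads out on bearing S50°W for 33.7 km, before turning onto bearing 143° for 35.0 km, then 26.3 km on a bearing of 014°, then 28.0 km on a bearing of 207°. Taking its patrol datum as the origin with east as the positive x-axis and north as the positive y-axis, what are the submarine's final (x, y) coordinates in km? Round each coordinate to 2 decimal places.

(-11.10, -49.04)

Leg 1 (S50°W, 33.7 km): east 33.7 sin 230° = -25.82, north 33.7 cos 230° = -21.66
Leg 2 (143°, 35.0 km): east 35.0 sin 143° = 21.06, north 35.0 cos 143° = -27.95
Leg 3 (014°, 26.3 km): east 26.3 sin 14° = 6.36, north 26.3 cos 14° = 25.52
Leg 4 (207°, 28.0 km): east 28.0 sin 207° = -12.71, north 28.0 cos 207° = -24.95
Summing: -11.10 km east, -49.04 km north → (-11.10, -49.04).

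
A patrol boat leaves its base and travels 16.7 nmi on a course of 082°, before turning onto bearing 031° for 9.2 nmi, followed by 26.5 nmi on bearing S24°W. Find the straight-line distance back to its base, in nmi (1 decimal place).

17.5 nmi

Leg 1 (082°, 16.7 nmi): east 16.7 sin 82° = 16.54, north 16.7 cos 82° = 2.32
Leg 2 (031°, 9.2 nmi): east 9.2 sin 31° = 4.74, north 9.2 cos 31° = 7.89
Leg 3 (S24°W, 26.5 nmi): east 26.5 sin 204° = -10.78, north 26.5 cos 204° = -24.21
Net: 10.50 east, -14.00 north. Distance = √((10.50)² + (-14.00)²) = 17.497 nmi.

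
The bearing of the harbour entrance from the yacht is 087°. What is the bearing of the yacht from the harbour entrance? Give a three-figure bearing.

267°

Back-bearing = 087° + 180° = 267°.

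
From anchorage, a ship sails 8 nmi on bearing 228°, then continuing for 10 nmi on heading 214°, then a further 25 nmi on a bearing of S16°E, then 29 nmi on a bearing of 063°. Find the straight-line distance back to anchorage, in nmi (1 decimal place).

32.4 nmi

Leg 1 (228°, 8 nmi): east 8 sin 228° = -5.95, north 8 cos 228° = -5.35
Leg 2 (214°, 10 nmi): east 10 sin 214° = -5.59, north 10 cos 214° = -8.29
Leg 3 (S16°E, 25 nmi): east 25 sin 164° = 6.89, north 25 cos 164° = -24.03
Leg 4 (063°, 29 nmi): east 29 sin 63° = 25.84, north 29 cos 63° = 13.17
Net: 21.19 east, -24.51 north. Distance = √((21.19)² + (-24.51)²) = 32.401 nmi.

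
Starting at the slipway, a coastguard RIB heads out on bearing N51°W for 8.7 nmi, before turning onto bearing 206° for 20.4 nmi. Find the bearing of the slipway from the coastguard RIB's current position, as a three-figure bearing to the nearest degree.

051°

Leg 1 (N51°W, 8.7 nmi): east 8.7 sin 309° = -6.76, north 8.7 cos 309° = 5.48
Leg 2 (206°, 20.4 nmi): east 20.4 sin 206° = -8.94, north 20.4 cos 206° = -18.34
Net displacement: -15.70 east, -12.86 north. Direction back to start is (15.70, 12.86): bearing = atan2(15.70, 12.86) mod 360° = 50.69° ≈ 051°.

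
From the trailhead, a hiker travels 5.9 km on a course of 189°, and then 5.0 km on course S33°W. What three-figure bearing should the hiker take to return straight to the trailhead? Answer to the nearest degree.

Leg 1 (189°, 5.9 km): east 5.9 sin 189° = -0.92, north 5.9 cos 189° = -5.83
Leg 2 (S33°W, 5.0 km): east 5.0 sin 213° = -2.72, north 5.0 cos 213° = -4.19
Net displacement: -3.65 east, -10.02 north. Direction back to start is (3.65, 10.02): bearing = atan2(3.65, 10.02) mod 360° = 19.99° ≈ 020°.

020°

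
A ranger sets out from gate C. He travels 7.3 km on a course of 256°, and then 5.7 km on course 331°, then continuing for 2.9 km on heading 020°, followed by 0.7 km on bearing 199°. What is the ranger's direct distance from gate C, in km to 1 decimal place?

Leg 1 (256°, 7.3 km): east 7.3 sin 256° = -7.08, north 7.3 cos 256° = -1.77
Leg 2 (331°, 5.7 km): east 5.7 sin 331° = -2.76, north 5.7 cos 331° = 4.99
Leg 3 (020°, 2.9 km): east 2.9 sin 20° = 0.99, north 2.9 cos 20° = 2.73
Leg 4 (199°, 0.7 km): east 0.7 sin 199° = -0.23, north 0.7 cos 199° = -0.66
Net: -9.08 east, 5.28 north. Distance = √((-9.08)² + (5.28)²) = 10.507 km.

10.5 km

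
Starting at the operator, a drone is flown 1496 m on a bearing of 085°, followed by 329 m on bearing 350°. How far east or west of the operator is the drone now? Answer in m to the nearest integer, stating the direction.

1433 m east

Leg 1 (085°, 1496 m): east 1496 sin 85° = 1490.31, north 1496 cos 85° = 130.38
Leg 2 (350°, 329 m): east 329 sin 350° = -57.13, north 329 cos 350° = 324.00
Net east component: 1433.18 m.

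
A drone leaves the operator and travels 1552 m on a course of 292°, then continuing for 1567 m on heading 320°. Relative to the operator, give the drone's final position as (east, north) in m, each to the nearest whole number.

(-2446, 1782)

Leg 1 (292°, 1552 m): east 1552 sin 292° = -1438.99, north 1552 cos 292° = 581.39
Leg 2 (320°, 1567 m): east 1567 sin 320° = -1007.25, north 1567 cos 320° = 1200.39
Summing: -2446.24 m east, 1781.78 m north → (-2446, 1782).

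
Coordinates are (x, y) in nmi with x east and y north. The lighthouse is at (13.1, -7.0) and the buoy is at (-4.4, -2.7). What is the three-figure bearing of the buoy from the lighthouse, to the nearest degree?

284°

Δeast = -4.4 − 13.1 = -17.50; Δnorth = -2.7 − -7.0 = 4.30.
Bearing = atan2(Δeast, Δnorth) mod 360° = 283.80° ≈ 284°.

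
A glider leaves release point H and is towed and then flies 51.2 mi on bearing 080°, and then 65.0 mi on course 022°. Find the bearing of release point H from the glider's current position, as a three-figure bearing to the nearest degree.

227°

Leg 1 (080°, 51.2 mi): east 51.2 sin 80° = 50.42, north 51.2 cos 80° = 8.89
Leg 2 (022°, 65.0 mi): east 65.0 sin 22° = 24.35, north 65.0 cos 22° = 60.27
Net displacement: 74.77 east, 69.16 north. Direction back to start is (-74.77, -69.16): bearing = atan2(-74.77, -69.16) mod 360° = 227.23° ≈ 227°.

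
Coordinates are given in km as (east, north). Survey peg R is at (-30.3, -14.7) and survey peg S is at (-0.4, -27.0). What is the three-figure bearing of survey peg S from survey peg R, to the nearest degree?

112°

Δeast = -0.4 − -30.3 = 29.90; Δnorth = -27.0 − -14.7 = -12.30.
Bearing = atan2(Δeast, Δnorth) mod 360° = 112.36° ≈ 112°.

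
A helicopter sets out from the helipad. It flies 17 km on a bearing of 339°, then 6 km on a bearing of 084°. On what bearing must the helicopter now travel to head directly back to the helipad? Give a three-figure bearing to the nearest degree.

180°

Leg 1 (339°, 17 km): east 17 sin 339° = -6.09, north 17 cos 339° = 15.87
Leg 2 (084°, 6 km): east 6 sin 84° = 5.97, north 6 cos 84° = 0.63
Net displacement: -0.13 east, 16.50 north. Direction back to start is (0.13, -16.50): bearing = atan2(0.13, -16.50) mod 360° = 179.57° ≈ 180°.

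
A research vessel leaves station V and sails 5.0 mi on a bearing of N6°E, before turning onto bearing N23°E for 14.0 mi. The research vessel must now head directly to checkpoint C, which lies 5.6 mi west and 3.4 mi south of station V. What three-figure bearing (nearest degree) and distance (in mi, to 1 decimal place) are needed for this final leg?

209°, 24.2 mi

Leg 1 (N6°E, 5.0 mi): east 5.0 sin 6° = 0.52, north 5.0 cos 6° = 4.97
Leg 2 (N23°E, 14.0 mi): east 14.0 sin 23° = 5.47, north 14.0 cos 23° = 12.89
Current position: (5.99, 17.86). Target: (-5.6, -3.4). Remaining: Δeast = -11.59, Δnorth = -21.26.
Bearing = atan2(-11.59, -21.26) mod 360° = 208.60°; distance = √((-11.59)² + (-21.26)²) = 24.215 mi.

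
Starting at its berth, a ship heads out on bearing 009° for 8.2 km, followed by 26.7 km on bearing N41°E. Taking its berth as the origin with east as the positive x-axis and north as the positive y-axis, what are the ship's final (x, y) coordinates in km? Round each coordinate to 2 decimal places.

Leg 1 (009°, 8.2 km): east 8.2 sin 9° = 1.28, north 8.2 cos 9° = 8.10
Leg 2 (N41°E, 26.7 km): east 26.7 sin 41° = 17.52, north 26.7 cos 41° = 20.15
Summing: 18.80 km east, 28.25 km north → (18.80, 28.25).

(18.80, 28.25)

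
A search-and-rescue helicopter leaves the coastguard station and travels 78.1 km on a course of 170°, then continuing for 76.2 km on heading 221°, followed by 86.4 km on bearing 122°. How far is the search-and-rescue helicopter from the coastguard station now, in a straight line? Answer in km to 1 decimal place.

183.9 km

Leg 1 (170°, 78.1 km): east 78.1 sin 170° = 13.56, north 78.1 cos 170° = -76.91
Leg 2 (221°, 76.2 km): east 76.2 sin 221° = -49.99, north 76.2 cos 221° = -57.51
Leg 3 (122°, 86.4 km): east 86.4 sin 122° = 73.27, north 86.4 cos 122° = -45.79
Net: 36.84 east, -180.21 north. Distance = √((36.84)² + (-180.21)²) = 183.935 km.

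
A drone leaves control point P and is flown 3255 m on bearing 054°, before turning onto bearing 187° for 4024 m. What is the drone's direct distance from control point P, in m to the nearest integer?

2987 m

Leg 1 (054°, 3255 m): east 3255 sin 54° = 2633.35, north 3255 cos 54° = 1913.24
Leg 2 (187°, 4024 m): east 4024 sin 187° = -490.40, north 4024 cos 187° = -3994.01
Net: 2142.95 east, -2080.76 north. Distance = √((2142.95)² + (-2080.76)²) = 2986.940 m.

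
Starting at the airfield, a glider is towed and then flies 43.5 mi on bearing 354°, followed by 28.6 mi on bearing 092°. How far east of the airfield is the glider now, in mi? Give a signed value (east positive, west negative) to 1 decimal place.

24.0 mi

Leg 1 (354°, 43.5 mi): east 43.5 sin 354° = -4.55, north 43.5 cos 354° = 43.26
Leg 2 (092°, 28.6 mi): east 28.6 sin 92° = 28.58, north 28.6 cos 92° = -1.00
Net east component: 24.04 mi.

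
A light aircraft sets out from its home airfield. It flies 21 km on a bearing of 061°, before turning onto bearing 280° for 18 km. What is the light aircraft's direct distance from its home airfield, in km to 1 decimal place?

Leg 1 (061°, 21 km): east 21 sin 61° = 18.37, north 21 cos 61° = 10.18
Leg 2 (280°, 18 km): east 18 sin 280° = -17.73, north 18 cos 280° = 3.13
Net: 0.64 east, 13.31 north. Distance = √((0.64)² + (13.31)²) = 13.322 km.

13.3 km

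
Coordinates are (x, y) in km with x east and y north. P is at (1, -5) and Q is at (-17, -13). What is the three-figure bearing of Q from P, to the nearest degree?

Δeast = -17 − 1 = -18.00; Δnorth = -13 − -5 = -8.00.
Bearing = atan2(Δeast, Δnorth) mod 360° = 246.04° ≈ 246°.

246°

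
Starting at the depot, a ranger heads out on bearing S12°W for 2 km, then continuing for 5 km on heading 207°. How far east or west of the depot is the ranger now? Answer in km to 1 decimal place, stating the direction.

2.7 km west

Leg 1 (S12°W, 2 km): east 2 sin 192° = -0.42, north 2 cos 192° = -1.96
Leg 2 (207°, 5 km): east 5 sin 207° = -2.27, north 5 cos 207° = -4.46
Net east component: -2.69 km.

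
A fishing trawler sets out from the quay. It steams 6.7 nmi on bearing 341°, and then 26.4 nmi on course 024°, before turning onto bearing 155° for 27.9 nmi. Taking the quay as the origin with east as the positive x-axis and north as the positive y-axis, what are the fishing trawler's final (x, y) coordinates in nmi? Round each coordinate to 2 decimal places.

(20.35, 5.17)

Leg 1 (341°, 6.7 nmi): east 6.7 sin 341° = -2.18, north 6.7 cos 341° = 6.33
Leg 2 (024°, 26.4 nmi): east 26.4 sin 24° = 10.74, north 26.4 cos 24° = 24.12
Leg 3 (155°, 27.9 nmi): east 27.9 sin 155° = 11.79, north 27.9 cos 155° = -25.29
Summing: 20.35 nmi east, 5.17 nmi north → (20.35, 5.17).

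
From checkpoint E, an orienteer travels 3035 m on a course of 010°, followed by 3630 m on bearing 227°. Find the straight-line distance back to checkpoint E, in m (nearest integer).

2189 m

Leg 1 (010°, 3035 m): east 3035 sin 10° = 527.02, north 3035 cos 10° = 2988.89
Leg 2 (227°, 3630 m): east 3630 sin 227° = -2654.81, north 3630 cos 227° = -2475.65
Net: -2127.79 east, 513.24 north. Distance = √((-2127.79)² + (513.24)²) = 2188.815 m.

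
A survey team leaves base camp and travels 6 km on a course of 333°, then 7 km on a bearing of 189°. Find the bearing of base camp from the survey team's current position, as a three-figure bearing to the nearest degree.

Leg 1 (333°, 6 km): east 6 sin 333° = -2.72, north 6 cos 333° = 5.35
Leg 2 (189°, 7 km): east 7 sin 189° = -1.10, north 7 cos 189° = -6.91
Net displacement: -3.82 east, -1.57 north. Direction back to start is (3.82, 1.57): bearing = atan2(3.82, 1.57) mod 360° = 67.68° ≈ 068°.

068°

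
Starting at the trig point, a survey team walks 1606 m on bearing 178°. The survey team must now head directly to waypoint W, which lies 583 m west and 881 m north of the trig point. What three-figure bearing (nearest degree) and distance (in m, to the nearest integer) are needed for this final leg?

346°, 2567 m

Leg 1 (178°, 1606 m): east 1606 sin 178° = 56.05, north 1606 cos 178° = -1605.02
Current position: (56.05, -1605.02). Target: (-583, 881). Remaining: Δeast = -639.05, Δnorth = 2486.02.
Bearing = atan2(-639.05, 2486.02) mod 360° = 345.58°; distance = √((-639.05)² + (2486.02)²) = 2566.844 m.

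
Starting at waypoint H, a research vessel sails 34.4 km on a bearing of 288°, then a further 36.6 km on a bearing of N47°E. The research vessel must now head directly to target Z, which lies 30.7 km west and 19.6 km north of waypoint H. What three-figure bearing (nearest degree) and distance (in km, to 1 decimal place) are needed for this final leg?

237°, 29.5 km

Leg 1 (288°, 34.4 km): east 34.4 sin 288° = -32.72, north 34.4 cos 288° = 10.63
Leg 2 (N47°E, 36.6 km): east 36.6 sin 47° = 26.77, north 36.6 cos 47° = 24.96
Current position: (-5.95, 35.59). Target: (-30.7, 19.6). Remaining: Δeast = -24.75, Δnorth = -15.99.
Bearing = atan2(-24.75, -15.99) mod 360° = 237.13°; distance = √((-24.75)² + (-15.99)²) = 29.468 km.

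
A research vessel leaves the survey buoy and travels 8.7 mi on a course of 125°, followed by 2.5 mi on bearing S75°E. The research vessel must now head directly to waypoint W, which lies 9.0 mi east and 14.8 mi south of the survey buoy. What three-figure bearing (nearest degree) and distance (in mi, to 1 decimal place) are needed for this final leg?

183°, 9.2 mi

Leg 1 (125°, 8.7 mi): east 8.7 sin 125° = 7.13, north 8.7 cos 125° = -4.99
Leg 2 (S75°E, 2.5 mi): east 2.5 sin 105° = 2.41, north 2.5 cos 105° = -0.65
Current position: (9.54, -5.64). Target: (9.0, -14.8). Remaining: Δeast = -0.54, Δnorth = -9.16.
Bearing = atan2(-0.54, -9.16) mod 360° = 183.38°; distance = √((-0.54)² + (-9.16)²) = 9.179 mi.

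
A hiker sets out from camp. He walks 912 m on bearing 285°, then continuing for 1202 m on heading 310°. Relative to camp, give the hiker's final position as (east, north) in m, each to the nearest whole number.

(-1802, 1009)

Leg 1 (285°, 912 m): east 912 sin 285° = -880.92, north 912 cos 285° = 236.04
Leg 2 (310°, 1202 m): east 1202 sin 310° = -920.79, north 1202 cos 310° = 772.63
Summing: -1801.71 m east, 1008.67 m north → (-1802, 1009).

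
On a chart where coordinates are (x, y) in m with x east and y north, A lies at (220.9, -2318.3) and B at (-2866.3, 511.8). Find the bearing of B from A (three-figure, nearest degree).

313°

Δeast = -2866.3 − 220.9 = -3087.20; Δnorth = 511.8 − -2318.3 = 2830.10.
Bearing = atan2(Δeast, Δnorth) mod 360° = 312.51° ≈ 313°.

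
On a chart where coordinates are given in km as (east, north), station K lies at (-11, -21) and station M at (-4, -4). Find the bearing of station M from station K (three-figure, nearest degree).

Δeast = -4 − -11 = 7.00; Δnorth = -4 − -21 = 17.00.
Bearing = atan2(Δeast, Δnorth) mod 360° = 22.38° ≈ 022°.

022°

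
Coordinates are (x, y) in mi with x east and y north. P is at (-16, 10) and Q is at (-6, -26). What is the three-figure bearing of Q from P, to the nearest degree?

164°

Δeast = -6 − -16 = 10.00; Δnorth = -26 − 10 = -36.00.
Bearing = atan2(Δeast, Δnorth) mod 360° = 164.48° ≈ 164°.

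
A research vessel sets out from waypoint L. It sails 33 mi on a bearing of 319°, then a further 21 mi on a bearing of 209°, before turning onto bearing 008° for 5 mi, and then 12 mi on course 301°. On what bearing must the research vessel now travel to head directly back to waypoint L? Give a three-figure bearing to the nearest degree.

113°

Leg 1 (319°, 33 mi): east 33 sin 319° = -21.65, north 33 cos 319° = 24.91
Leg 2 (209°, 21 mi): east 21 sin 209° = -10.18, north 21 cos 209° = -18.37
Leg 3 (008°, 5 mi): east 5 sin 8° = 0.70, north 5 cos 8° = 4.95
Leg 4 (301°, 12 mi): east 12 sin 301° = -10.29, north 12 cos 301° = 6.18
Net displacement: -41.42 east, 17.67 north. Direction back to start is (41.42, -17.67): bearing = atan2(41.42, -17.67) mod 360° = 113.10° ≈ 113°.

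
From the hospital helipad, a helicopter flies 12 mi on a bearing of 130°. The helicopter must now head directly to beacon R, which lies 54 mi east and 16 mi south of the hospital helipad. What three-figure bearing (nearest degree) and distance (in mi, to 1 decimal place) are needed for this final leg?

Leg 1 (130°, 12 mi): east 12 sin 130° = 9.19, north 12 cos 130° = -7.71
Current position: (9.19, -7.71). Target: (54, -16). Remaining: Δeast = 44.81, Δnorth = -8.29.
Bearing = atan2(44.81, -8.29) mod 360° = 100.48°; distance = √((44.81)² + (-8.29)²) = 45.567 mi.

100°, 45.6 mi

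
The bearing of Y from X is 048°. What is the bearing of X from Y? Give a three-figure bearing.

Back-bearing = 048° + 180° = 228°.

228°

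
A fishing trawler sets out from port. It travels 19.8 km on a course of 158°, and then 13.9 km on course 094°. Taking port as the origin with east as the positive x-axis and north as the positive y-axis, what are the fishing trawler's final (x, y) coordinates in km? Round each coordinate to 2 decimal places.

Leg 1 (158°, 19.8 km): east 19.8 sin 158° = 7.42, north 19.8 cos 158° = -18.36
Leg 2 (094°, 13.9 km): east 13.9 sin 94° = 13.87, north 13.9 cos 94° = -0.97
Summing: 21.28 km east, -19.33 km north → (21.28, -19.33).

(21.28, -19.33)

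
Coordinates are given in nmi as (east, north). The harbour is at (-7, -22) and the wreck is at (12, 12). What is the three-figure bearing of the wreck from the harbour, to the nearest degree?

029°

Δeast = 12 − -7 = 19.00; Δnorth = 12 − -22 = 34.00.
Bearing = atan2(Δeast, Δnorth) mod 360° = 29.20° ≈ 029°.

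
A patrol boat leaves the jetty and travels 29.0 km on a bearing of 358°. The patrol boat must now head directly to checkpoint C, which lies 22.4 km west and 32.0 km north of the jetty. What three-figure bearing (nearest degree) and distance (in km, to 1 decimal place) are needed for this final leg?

Leg 1 (358°, 29.0 km): east 29.0 sin 358° = -1.01, north 29.0 cos 358° = 28.98
Current position: (-1.01, 28.98). Target: (-22.4, 32.0). Remaining: Δeast = -21.39, Δnorth = 3.02.
Bearing = atan2(-21.39, 3.02) mod 360° = 278.03°; distance = √((-21.39)² + (3.02)²) = 21.600 km.

278°, 21.6 km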